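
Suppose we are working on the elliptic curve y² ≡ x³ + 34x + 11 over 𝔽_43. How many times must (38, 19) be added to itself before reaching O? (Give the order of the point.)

2P: tangent at (38, 19): λ = (3·38² + 34)/(2·19) ≡ 23/38. 38⁻¹ ≡ 17 (mod 43), so λ ≡ 23·17 ≡ 4.
  x = λ² - 38 - 38 = 16 - 76 ≡ 26; y = λ·(38 - 26) - 19 ≡ 29. → (26, 29)
3P: (26, 29) + (38, 19). λ = (19 - 29)/(38 - 26) ≡ 33/12 mod 43. 12⁻¹ ≡ 18 (mod 43), so λ ≡ 35.
  x = λ² - 26 - 38 = 1225 - 64 ≡ 0; y = λ·(26 - 0) - 29 ≡ 21. → (0, 21)
4P: (0, 21) + (38, 19). λ = (19 - 21)/(38 - 0) ≡ 41/38 mod 43. 38⁻¹ ≡ 17 (mod 43), so λ ≡ 9.
  x = λ² - 0 - 38 = 81 - 38 ≡ 0; y = λ·(0 - 0) - 21 ≡ 22. → (0, 22)
5P: (0, 22) + (38, 19). λ = (19 - 22)/(38 - 0) ≡ 40/38 mod 43. 38⁻¹ ≡ 17 (mod 43), so λ ≡ 35.
  x = λ² - 0 - 38 = 1225 - 38 ≡ 26; y = λ·(0 - 26) - 22 ≡ 14. → (26, 14)
6P: (26, 14) + (38, 19). λ = (19 - 14)/(38 - 26) ≡ 5/12 mod 43. 12⁻¹ ≡ 18 (mod 43), so λ ≡ 4.
  x = λ² - 26 - 38 = 16 - 64 ≡ 38; y = λ·(26 - 38) - 14 ≡ 24. → (38, 24)
7P: (38, 24) + (38, 19): same x and y₁ ≡ -y₂, so the sum is O.
7P = O, so the order is 7.

7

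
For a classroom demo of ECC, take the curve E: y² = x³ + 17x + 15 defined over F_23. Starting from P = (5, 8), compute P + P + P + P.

(13, 8)

Repeated addition: build up to 4P.
2P: tangent at (5, 8): λ = (3·5² + 17)/(2·8) ≡ 0/16. 16⁻¹ ≡ 13 (mod 23), so λ ≡ 0·13 ≡ 0.
  x = λ² - 5 - 5 = 0 - 10 ≡ 13; y = λ·(5 - 13) - 8 ≡ 15. → (13, 15)
3P: (13, 15) + (5, 8). λ = (8 - 15)/(5 - 13) ≡ 16/15 mod 23. 15⁻¹ ≡ 20 (mod 23), so λ ≡ 21.
  x = λ² - 13 - 5 = 441 - 18 ≡ 9; y = λ·(13 - 9) - 15 ≡ 0. → (9, 0)
4P: (9, 0) + (5, 8). λ = (8 - 0)/(5 - 9) ≡ 8/19 mod 23. 19⁻¹ ≡ 17 (mod 23), so λ ≡ 21.
  x = λ² - 9 - 5 = 441 - 14 ≡ 13; y = λ·(9 - 13) - 0 ≡ 8. → (13, 8)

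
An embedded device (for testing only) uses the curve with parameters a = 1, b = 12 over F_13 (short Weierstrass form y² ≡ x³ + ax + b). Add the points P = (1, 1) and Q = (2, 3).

(1, 1) + (2, 3). λ = (3 - 1)/(2 - 1) ≡ 2/1 mod 13. 1⁻¹ ≡ 1 (mod 13), so λ ≡ 2.
  x = λ² - 1 - 2 = 4 - 3 ≡ 1; y = λ·(1 - 1) - 1 ≡ 12. → (1, 12)

(1, 12)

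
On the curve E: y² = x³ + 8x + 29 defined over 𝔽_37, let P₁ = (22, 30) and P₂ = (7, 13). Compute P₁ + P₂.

(22, 30) + (7, 13). λ = (13 - 30)/(7 - 22) ≡ 20/22 mod 37. 22⁻¹ ≡ 32 (mod 37), so λ ≡ 11.
  x = λ² - 22 - 7 = 121 - 29 ≡ 18; y = λ·(22 - 18) - 30 ≡ 14. → (18, 14)

(18, 14)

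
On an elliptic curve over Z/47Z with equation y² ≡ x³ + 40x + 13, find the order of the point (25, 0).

2P: (25, 0) + (25, 0): same x and y₁ ≡ -y₂, so the sum is O.
2P = O, so the order is 2.

2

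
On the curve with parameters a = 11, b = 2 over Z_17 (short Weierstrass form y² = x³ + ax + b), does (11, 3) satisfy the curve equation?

yes

y² = 3² ≡ 9; x³ + 11x + 2 = 1454 ≡ 9 (mod 17). 9 = 9.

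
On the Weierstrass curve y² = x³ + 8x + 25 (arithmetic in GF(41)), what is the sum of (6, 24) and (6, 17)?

O

The two points share x = 6 and their y-coordinates satisfy 24 + 17 ≡ 0 (mod 41), so they are inverses. Their sum is ∞.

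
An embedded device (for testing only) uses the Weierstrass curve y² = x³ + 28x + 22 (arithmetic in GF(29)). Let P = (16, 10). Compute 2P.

(22, 18)

tangent at (16, 10): λ = (3·16² + 28)/(2·10) ≡ 13/20. 20⁻¹ ≡ 16 (mod 29) since 20·16 = 320 ≡ 1, so λ ≡ 13·16 ≡ 5.
  x = λ² - 16 - 16 = 25 - 32 ≡ 22; y = λ·(16 - 22) - 10 ≡ 18. → (22, 18)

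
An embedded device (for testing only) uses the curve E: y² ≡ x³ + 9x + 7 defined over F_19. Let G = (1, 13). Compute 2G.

tangent at (1, 13): λ = (3·1² + 9)/(2·13) ≡ 12/7. 7⁻¹ ≡ 11 (mod 19) since 7·11 = 77 ≡ 1, so λ ≡ 12·11 ≡ 18.
  x = λ² - 1 - 1 = 324 - 2 ≡ 18; y = λ·(1 - 18) - 13 ≡ 4. → (18, 4)

(18, 4)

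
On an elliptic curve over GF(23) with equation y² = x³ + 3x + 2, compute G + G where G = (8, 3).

(11, 3)

tangent at (8, 3): λ = (3·8² + 3)/(2·3) ≡ 11/6. 6⁻¹ ≡ 4 (mod 23) since 6·4 = 24 ≡ 1, so λ ≡ 11·4 ≡ 21.
  x = λ² - 8 - 8 = 441 - 16 ≡ 11; y = λ·(8 - 11) - 3 ≡ 3. → (11, 3)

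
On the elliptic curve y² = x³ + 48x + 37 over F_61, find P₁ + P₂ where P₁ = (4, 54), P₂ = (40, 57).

(42, 14)

(4, 54) + (40, 57). λ = (57 - 54)/(40 - 4) ≡ 3/36 mod 61. 36⁻¹ ≡ 39 (mod 61) since 36·39 = 1404 ≡ 1, so λ ≡ 56.
  x = λ² - 4 - 40 = 3136 - 44 ≡ 42; y = λ·(4 - 42) - 54 ≡ 14. → (42, 14)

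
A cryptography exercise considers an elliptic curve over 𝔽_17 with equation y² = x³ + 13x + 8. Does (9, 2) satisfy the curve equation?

y² = 2² ≡ 4; x³ + 13x + 8 = 854 ≡ 4 (mod 17). 4 = 4.

yes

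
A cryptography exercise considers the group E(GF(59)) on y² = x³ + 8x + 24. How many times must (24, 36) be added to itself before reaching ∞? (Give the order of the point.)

8

2P: tangent at (24, 36): λ = (3·24² + 8)/(2·36) ≡ 25/13. 13⁻¹ ≡ 50 (mod 59) since 13·50 = 650 ≡ 1, so λ ≡ 25·50 ≡ 11.
  x = λ² - 24 - 24 = 121 - 48 ≡ 14; y = λ·(24 - 14) - 36 ≡ 15. → (14, 15)
3P: (14, 15) + (24, 36). λ = (36 - 15)/(24 - 14) ≡ 21/10 mod 59. 10⁻¹ ≡ 6 (mod 59), so λ ≡ 8.
  x = λ² - 14 - 24 = 64 - 38 ≡ 26; y = λ·(14 - 26) - 15 ≡ 7. → (26, 7)
4P: (26, 7) + (24, 36). λ = (36 - 7)/(24 - 26) ≡ 29/57 mod 59. 57⁻¹ ≡ 29 (mod 59), so λ ≡ 15.
  x = λ² - 26 - 24 = 225 - 50 ≡ 57; y = λ·(26 - 57) - 7 ≡ 0. → (57, 0)
5P: (57, 0) + (24, 36). λ = (36 - 0)/(24 - 57) ≡ 36/26 mod 59. 26⁻¹ ≡ 25 (mod 59), so λ ≡ 15.
  x = λ² - 57 - 24 = 225 - 81 ≡ 26; y = λ·(57 - 26) - 0 ≡ 52. → (26, 52)
6P: (26, 52) + (24, 36). λ = (36 - 52)/(24 - 26) ≡ 43/57 mod 59. 57⁻¹ ≡ 29 (mod 59) since 57·29 = 1653 ≡ 1, so λ ≡ 8.
  x = λ² - 26 - 24 = 64 - 50 ≡ 14; y = λ·(26 - 14) - 52 ≡ 44. → (14, 44)
7P: (14, 44) + (24, 36). λ = (36 - 44)/(24 - 14) ≡ 51/10 mod 59. 10⁻¹ ≡ 6 (mod 59) since 10·6 = 60 ≡ 1, so λ ≡ 11.
  x = λ² - 14 - 24 = 121 - 38 ≡ 24; y = λ·(14 - 24) - 44 ≡ 23. → (24, 23)
8P: (24, 23) + (24, 36): same x and y₁ ≡ -y₂, so the sum is ∞.
8P = ∞, so the order is 8.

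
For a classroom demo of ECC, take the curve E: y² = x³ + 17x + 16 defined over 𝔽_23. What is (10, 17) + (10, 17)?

(11, 19)

tangent at (10, 17): λ = (3·10² + 17)/(2·17) ≡ 18/11. 11⁻¹ ≡ 21 (mod 23), so λ ≡ 18·21 ≡ 10.
  x = λ² - 10 - 10 = 100 - 20 ≡ 11; y = λ·(10 - 11) - 17 ≡ 19. → (11, 19)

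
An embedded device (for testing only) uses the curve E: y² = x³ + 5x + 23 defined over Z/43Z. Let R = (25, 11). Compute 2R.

(10, 16)

tangent at (25, 11): λ = (3·25² + 5)/(2·11) ≡ 31/22. 22⁻¹ ≡ 2 (mod 43), so λ ≡ 31·2 ≡ 19.
  x = λ² - 25 - 25 = 361 - 50 ≡ 10; y = λ·(25 - 10) - 11 ≡ 16. → (10, 16)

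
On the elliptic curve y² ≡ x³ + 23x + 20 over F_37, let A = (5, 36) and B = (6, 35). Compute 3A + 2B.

(28, 34)

First 3A:
Repeated addition: build up to 3A.
2A: tangent at (5, 36): λ = (3·5² + 23)/(2·36) ≡ 24/35. 35⁻¹ ≡ 18 (mod 37), so λ ≡ 24·18 ≡ 25.
  x = λ² - 5 - 5 = 625 - 10 ≡ 23; y = λ·(5 - 23) - 36 ≡ 32. → (23, 32)
3A: (23, 32) + (5, 36). λ = (36 - 32)/(5 - 23) ≡ 4/19 mod 37. 19⁻¹ ≡ 2 (mod 37) since 19·2 = 38 ≡ 1, so λ ≡ 8.
  x = λ² - 23 - 5 = 64 - 28 ≡ 36; y = λ·(23 - 36) - 32 ≡ 12. → (36, 12)
3A = (36, 12).
Next 2B:
Repeated addition: build up to 2B.
2B: tangent at (6, 35): λ = (3·6² + 23)/(2·35) ≡ 20/33. 33⁻¹ ≡ 9 (mod 37) since 33·9 = 297 ≡ 1, so λ ≡ 20·9 ≡ 32.
  x = λ² - 6 - 6 = 1024 - 12 ≡ 13; y = λ·(6 - 13) - 35 ≡ 0. → (13, 0)
2B = (13, 0).
Finally 3A + 2B:
(36, 12) + (13, 0). λ = (0 - 12)/(13 - 36) ≡ 25/14 mod 37. 14⁻¹ ≡ 8 (mod 37) since 14·8 = 112 ≡ 1, so λ ≡ 15.
  x = λ² - 36 - 13 = 225 - 49 ≡ 28; y = λ·(36 - 28) - 12 ≡ 34. → (28, 34)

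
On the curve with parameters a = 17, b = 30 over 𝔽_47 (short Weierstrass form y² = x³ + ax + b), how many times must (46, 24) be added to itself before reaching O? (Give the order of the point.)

4

2P: tangent at (46, 24): λ = (3·46² + 17)/(2·24) ≡ 20/1. 1⁻¹ ≡ 1 (mod 47) since 1·1 = 1 ≡ 1, so λ ≡ 20·1 ≡ 20.
  x = λ² - 46 - 46 = 400 - 92 ≡ 26; y = λ·(46 - 26) - 24 ≡ 0. → (26, 0)
3P: (26, 0) + (46, 24). λ = (24 - 0)/(46 - 26) ≡ 24/20 mod 47. 20⁻¹ ≡ 40 (mod 47) since 20·40 = 800 ≡ 1, so λ ≡ 20.
  x = λ² - 26 - 46 = 400 - 72 ≡ 46; y = λ·(26 - 46) - 0 ≡ 23. → (46, 23)
4P: (46, 23) + (46, 24): same x and y₁ ≡ -y₂, so the sum is O.
4P = O, so the order is 4.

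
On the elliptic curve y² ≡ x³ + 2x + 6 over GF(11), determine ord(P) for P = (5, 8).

2P: tangent at (5, 8): λ = (3·5² + 2)/(2·8) ≡ 0/5. 5⁻¹ ≡ 9 (mod 11), so λ ≡ 0·9 ≡ 0.
  x = λ² - 5 - 5 = 0 - 10 ≡ 1; y = λ·(5 - 1) - 8 ≡ 3. → (1, 3)
3P: (1, 3) + (5, 8). λ = (8 - 3)/(5 - 1) ≡ 5/4 mod 11. 4⁻¹ ≡ 3 (mod 11), so λ ≡ 4.
  x = λ² - 1 - 5 = 16 - 6 ≡ 10; y = λ·(1 - 10) - 3 ≡ 5. → (10, 5)
4P: (10, 5) + (5, 8). λ = (8 - 5)/(5 - 10) ≡ 3/6 mod 11. 6⁻¹ ≡ 2 (mod 11) since 6·2 = 12 ≡ 1, so λ ≡ 6.
  x = λ² - 10 - 5 = 36 - 15 ≡ 10; y = λ·(10 - 10) - 5 ≡ 6. → (10, 6)
5P: (10, 6) + (5, 8). λ = (8 - 6)/(5 - 10) ≡ 2/6 mod 11. 6⁻¹ ≡ 2 (mod 11), so λ ≡ 4.
  x = λ² - 10 - 5 = 16 - 15 ≡ 1; y = λ·(10 - 1) - 6 ≡ 8. → (1, 8)
6P: (1, 8) + (5, 8). λ = (8 - 8)/(5 - 1) ≡ 0/4 mod 11. 4⁻¹ ≡ 3 (mod 11), so λ ≡ 0.
  x = λ² - 1 - 5 = 0 - 6 ≡ 5; y = λ·(1 - 5) - 8 ≡ 3. → (5, 3)
7P: (5, 3) + (5, 8): same x and y₁ ≡ -y₂, so the sum is 𝒪.
7P = 𝒪, so the order is 7.

7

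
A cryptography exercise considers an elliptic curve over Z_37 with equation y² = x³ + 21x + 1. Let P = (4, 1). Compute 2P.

tangent at (4, 1): λ = (3·4² + 21)/(2·1) ≡ 32/2. 2⁻¹ ≡ 19 (mod 37) since 2·19 = 38 ≡ 1, so λ ≡ 32·19 ≡ 16.
  x = λ² - 4 - 4 = 256 - 8 ≡ 26; y = λ·(4 - 26) - 1 ≡ 17. → (26, 17)

(26, 17)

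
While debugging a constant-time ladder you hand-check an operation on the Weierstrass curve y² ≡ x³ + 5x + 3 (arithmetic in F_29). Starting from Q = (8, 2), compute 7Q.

(8, 2)

Repeated addition: build up to 7Q.
2Q: tangent at (8, 2): λ = (3·8² + 5)/(2·2) ≡ 23/4. 4⁻¹ ≡ 22 (mod 29), so λ ≡ 23·22 ≡ 13.
  x = λ² - 8 - 8 = 169 - 16 ≡ 8; y = λ·(8 - 8) - 2 ≡ 27. → (8, 27)
3Q: (8, 27) + (8, 2): same x and y₁ ≡ -y₂, so the sum is 𝒪.
4Q: 𝒪 + (8, 2) = (8, 2) (identity).
5Q: tangent at (8, 2): λ = (3·8² + 5)/(2·2) ≡ 23/4. 4⁻¹ ≡ 22 (mod 29), so λ ≡ 23·22 ≡ 13.
  x = λ² - 8 - 8 = 169 - 16 ≡ 8; y = λ·(8 - 8) - 2 ≡ 27. → (8, 27)
6Q: (8, 27) + (8, 2): same x and y₁ ≡ -y₂, so the sum is 𝒪.
7Q: 𝒪 + (8, 2) = (8, 2) (identity).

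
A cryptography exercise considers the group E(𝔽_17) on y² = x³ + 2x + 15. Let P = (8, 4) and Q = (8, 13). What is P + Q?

O

The two points share x = 8 and their y-coordinates satisfy 4 + 13 ≡ 0 (mod 17), so they are inverses. Their sum is the point at infinity.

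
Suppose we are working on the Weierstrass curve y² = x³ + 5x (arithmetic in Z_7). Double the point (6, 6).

(4, 0)

tangent at (6, 6): λ = (3·6² + 5)/(2·6) ≡ 1/5. 5⁻¹ ≡ 3 (mod 7), so λ ≡ 1·3 ≡ 3.
  x = λ² - 6 - 6 = 9 - 12 ≡ 4; y = λ·(6 - 4) - 6 ≡ 0. → (4, 0)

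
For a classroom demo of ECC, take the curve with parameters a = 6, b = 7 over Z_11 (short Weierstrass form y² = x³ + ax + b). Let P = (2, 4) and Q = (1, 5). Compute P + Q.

(9, 3)

(2, 4) + (1, 5). λ = (5 - 4)/(1 - 2) ≡ 1/10 mod 11. 10⁻¹ ≡ 10 (mod 11), so λ ≡ 10.
  x = λ² - 2 - 1 = 100 - 3 ≡ 9; y = λ·(2 - 9) - 4 ≡ 3. → (9, 3)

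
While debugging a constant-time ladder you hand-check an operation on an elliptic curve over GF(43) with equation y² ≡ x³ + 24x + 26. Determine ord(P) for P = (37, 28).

2P: tangent at (37, 28): λ = (3·37² + 24)/(2·28) ≡ 3/13. 13⁻¹ ≡ 10 (mod 43), so λ ≡ 3·10 ≡ 30.
  x = λ² - 37 - 37 = 900 - 74 ≡ 9; y = λ·(37 - 9) - 28 ≡ 38. → (9, 38)
3P: (9, 38) + (37, 28). λ = (28 - 38)/(37 - 9) ≡ 33/28 mod 43. 28⁻¹ ≡ 20 (mod 43), so λ ≡ 15.
  x = λ² - 9 - 37 = 225 - 46 ≡ 7; y = λ·(9 - 7) - 38 ≡ 35. → (7, 35)
4P: (7, 35) + (37, 28). λ = (28 - 35)/(37 - 7) ≡ 36/30 mod 43. 30⁻¹ ≡ 33 (mod 43), so λ ≡ 27.
  x = λ² - 7 - 37 = 729 - 44 ≡ 40; y = λ·(7 - 40) - 35 ≡ 20. → (40, 20)
5P: (40, 20) + (37, 28). λ = (28 - 20)/(37 - 40) ≡ 8/40 mod 43. 40⁻¹ ≡ 14 (mod 43), so λ ≡ 26.
  x = λ² - 40 - 37 = 676 - 77 ≡ 40; y = λ·(40 - 40) - 20 ≡ 23. → (40, 23)
6P: (40, 23) + (37, 28). λ = (28 - 23)/(37 - 40) ≡ 5/40 mod 43. 40⁻¹ ≡ 14 (mod 43) since 40·14 = 560 ≡ 1, so λ ≡ 27.
  x = λ² - 40 - 37 = 729 - 77 ≡ 7; y = λ·(40 - 7) - 23 ≡ 8. → (7, 8)
7P: (7, 8) + (37, 28). λ = (28 - 8)/(37 - 7) ≡ 20/30 mod 43. 30⁻¹ ≡ 33 (mod 43), so λ ≡ 15.
  x = λ² - 7 - 37 = 225 - 44 ≡ 9; y = λ·(7 - 9) - 8 ≡ 5. → (9, 5)
8P: (9, 5) + (37, 28). λ = (28 - 5)/(37 - 9) ≡ 23/28 mod 43. 28⁻¹ ≡ 20 (mod 43), so λ ≡ 30.
  x = λ² - 9 - 37 = 900 - 46 ≡ 37; y = λ·(9 - 37) - 5 ≡ 15. → (37, 15)
9P: (37, 15) + (37, 28): same x and y₁ ≡ -y₂, so the sum is O.
9P = O, so the order is 9.

9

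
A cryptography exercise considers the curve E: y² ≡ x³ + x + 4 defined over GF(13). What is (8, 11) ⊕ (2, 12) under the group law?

(8, 11) + (2, 12). λ = (12 - 11)/(2 - 8) ≡ 1/7 mod 13. 7⁻¹ ≡ 2 (mod 13) since 7·2 = 14 ≡ 1, so λ ≡ 2.
  x = λ² - 8 - 2 = 4 - 10 ≡ 7; y = λ·(8 - 7) - 11 ≡ 4. → (7, 4)

(7, 4)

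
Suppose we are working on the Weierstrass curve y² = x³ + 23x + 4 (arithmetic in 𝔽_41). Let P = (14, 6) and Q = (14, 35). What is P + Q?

The two points share x = 14 and their y-coordinates satisfy 6 + 35 ≡ 0 (mod 41), so they are inverses. Their sum is the point at infinity.

O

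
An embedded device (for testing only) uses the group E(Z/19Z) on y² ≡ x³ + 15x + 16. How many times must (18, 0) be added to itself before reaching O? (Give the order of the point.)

2

2P: (18, 0) + (18, 0): same x and y₁ ≡ -y₂, so the sum is O.
2P = O, so the order is 2.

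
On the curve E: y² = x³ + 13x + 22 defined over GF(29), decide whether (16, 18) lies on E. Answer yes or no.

yes

y² = 18² ≡ 5; x³ + 13x + 22 = 4326 ≡ 5 (mod 29). 5 = 5.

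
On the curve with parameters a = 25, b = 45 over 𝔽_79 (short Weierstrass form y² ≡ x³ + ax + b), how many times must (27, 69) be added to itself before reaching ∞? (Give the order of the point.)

7

2P: tangent at (27, 69): λ = (3·27² + 25)/(2·69) ≡ 0/59. 59⁻¹ ≡ 75 (mod 79) since 59·75 = 4425 ≡ 1, so λ ≡ 0·75 ≡ 0.
  x = λ² - 27 - 27 = 0 - 54 ≡ 25; y = λ·(27 - 25) - 69 ≡ 10. → (25, 10)
3P: (25, 10) + (27, 69). λ = (69 - 10)/(27 - 25) ≡ 59/2 mod 79. 2⁻¹ ≡ 40 (mod 79), so λ ≡ 69.
  x = λ² - 25 - 27 = 4761 - 52 ≡ 48; y = λ·(25 - 48) - 10 ≡ 62. → (48, 62)
4P: (48, 62) + (27, 69). λ = (69 - 62)/(27 - 48) ≡ 7/58 mod 79. 58⁻¹ ≡ 15 (mod 79) since 58·15 = 870 ≡ 1, so λ ≡ 26.
  x = λ² - 48 - 27 = 676 - 75 ≡ 48; y = λ·(48 - 48) - 62 ≡ 17. → (48, 17)
5P: (48, 17) + (27, 69). λ = (69 - 17)/(27 - 48) ≡ 52/58 mod 79. 58⁻¹ ≡ 15 (mod 79), so λ ≡ 69.
  x = λ² - 48 - 27 = 4761 - 75 ≡ 25; y = λ·(48 - 25) - 17 ≡ 69. → (25, 69)
6P: (25, 69) + (27, 69). λ = (69 - 69)/(27 - 25) ≡ 0/2 mod 79. 2⁻¹ ≡ 40 (mod 79) since 2·40 = 80 ≡ 1, so λ ≡ 0.
  x = λ² - 25 - 27 = 0 - 52 ≡ 27; y = λ·(25 - 27) - 69 ≡ 10. → (27, 10)
7P: (27, 10) + (27, 69): same x and y₁ ≡ -y₂, so the sum is ∞.
7P = ∞, so the order is 7.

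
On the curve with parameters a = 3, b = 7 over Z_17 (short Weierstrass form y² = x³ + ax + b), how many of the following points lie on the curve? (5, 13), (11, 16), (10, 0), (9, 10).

2

(5, 13): 13² ≡ 16, rhs ≡ 11 → off.
(11, 16): 16² ≡ 1, rhs ≡ 11 → off.
(10, 0): 0² ≡ 0, rhs ≡ 0 → on.
(9, 10): 10² ≡ 15, rhs ≡ 15 → on.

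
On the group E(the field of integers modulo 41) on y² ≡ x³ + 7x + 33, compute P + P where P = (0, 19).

tangent at (0, 19): λ = (3·0² + 7)/(2·19) ≡ 7/38. 38⁻¹ ≡ 27 (mod 41) since 38·27 = 1026 ≡ 1, so λ ≡ 7·27 ≡ 25.
  x = λ² - 0 - 0 = 625 - 0 ≡ 10; y = λ·(0 - 10) - 19 ≡ 18. → (10, 18)

(10, 18)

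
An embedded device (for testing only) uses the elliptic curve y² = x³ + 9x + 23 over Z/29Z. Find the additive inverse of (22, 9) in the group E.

-(22, 9) = (22, -9 mod 29) = (22, 20).

(22, 20)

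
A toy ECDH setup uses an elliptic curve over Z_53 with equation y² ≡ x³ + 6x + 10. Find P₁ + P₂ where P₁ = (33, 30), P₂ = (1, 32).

(13, 35)

(33, 30) + (1, 32). λ = (32 - 30)/(1 - 33) ≡ 2/21 mod 53. 21⁻¹ ≡ 48 (mod 53), so λ ≡ 43.
  x = λ² - 33 - 1 = 1849 - 34 ≡ 13; y = λ·(33 - 13) - 30 ≡ 35. → (13, 35)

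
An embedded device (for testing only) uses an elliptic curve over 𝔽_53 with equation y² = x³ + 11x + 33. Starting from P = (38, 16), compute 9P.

(20, 41)

Repeated addition: build up to 9P.
2P: tangent at (38, 16): λ = (3·38² + 11)/(2·16) ≡ 50/32. 32⁻¹ ≡ 5 (mod 53), so λ ≡ 50·5 ≡ 38.
  x = λ² - 38 - 38 = 1444 - 76 ≡ 43; y = λ·(38 - 43) - 16 ≡ 6. → (43, 6)
3P: (43, 6) + (38, 16). λ = (16 - 6)/(38 - 43) ≡ 10/48 mod 53. 48⁻¹ ≡ 21 (mod 53) since 48·21 = 1008 ≡ 1, so λ ≡ 51.
  x = λ² - 43 - 38 = 2601 - 81 ≡ 29; y = λ·(43 - 29) - 6 ≡ 19. → (29, 19)
4P: (29, 19) + (38, 16). λ = (16 - 19)/(38 - 29) ≡ 50/9 mod 53. 9⁻¹ ≡ 6 (mod 53) since 9·6 = 54 ≡ 1, so λ ≡ 35.
  x = λ² - 29 - 38 = 1225 - 67 ≡ 45; y = λ·(29 - 45) - 19 ≡ 4. → (45, 4)
5P: (45, 4) + (38, 16). λ = (16 - 4)/(38 - 45) ≡ 12/46 mod 53. 46⁻¹ ≡ 15 (mod 53) since 46·15 = 690 ≡ 1, so λ ≡ 21.
  x = λ² - 45 - 38 = 441 - 83 ≡ 40; y = λ·(45 - 40) - 4 ≡ 48. → (40, 48)
6P: (40, 48) + (38, 16). λ = (16 - 48)/(38 - 40) ≡ 21/51 mod 53. 51⁻¹ ≡ 26 (mod 53), so λ ≡ 16.
  x = λ² - 40 - 38 = 256 - 78 ≡ 19; y = λ·(40 - 19) - 48 ≡ 23. → (19, 23)
7P: (19, 23) + (38, 16). λ = (16 - 23)/(38 - 19) ≡ 46/19 mod 53. 19⁻¹ ≡ 14 (mod 53), so λ ≡ 8.
  x = λ² - 19 - 38 = 64 - 57 ≡ 7; y = λ·(19 - 7) - 23 ≡ 20. → (7, 20)
8P: (7, 20) + (38, 16). λ = (16 - 20)/(38 - 7) ≡ 49/31 mod 53. 31⁻¹ ≡ 12 (mod 53), so λ ≡ 5.
  x = λ² - 7 - 38 = 25 - 45 ≡ 33; y = λ·(7 - 33) - 20 ≡ 9. → (33, 9)
9P: (33, 9) + (38, 16). λ = (16 - 9)/(38 - 33) ≡ 7/5 mod 53. 5⁻¹ ≡ 32 (mod 53) since 5·32 = 160 ≡ 1, so λ ≡ 12.
  x = λ² - 33 - 38 = 144 - 71 ≡ 20; y = λ·(33 - 20) - 9 ≡ 41. → (20, 41)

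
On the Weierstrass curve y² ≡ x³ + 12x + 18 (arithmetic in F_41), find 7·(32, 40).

(34, 1)

Write Q = (32, 40).
Double-and-add on 7 = (111)₂. Start with Q = (32, 40) for the leading 1-bit.
double: tangent at (32, 40): λ = (3·32² + 12)/(2·40) ≡ 9/39. 39⁻¹ ≡ 20 (mod 41), so λ ≡ 9·20 ≡ 16.
  x = λ² - 32 - 32 = 256 - 64 ≡ 28; y = λ·(32 - 28) - 40 ≡ 24. → (28, 24)
add Q: (28, 24) + (32, 40). λ = (40 - 24)/(32 - 28) ≡ 16/4 mod 41. 4⁻¹ ≡ 31 (mod 41), so λ ≡ 4.
  x = λ² - 28 - 32 = 16 - 60 ≡ 38; y = λ·(28 - 38) - 24 ≡ 18. → (38, 18)
double: tangent at (38, 18): λ = (3·38² + 12)/(2·18) ≡ 39/36. 36⁻¹ ≡ 8 (mod 41) since 36·8 = 288 ≡ 1, so λ ≡ 39·8 ≡ 25.
  x = λ² - 38 - 38 = 625 - 76 ≡ 16; y = λ·(38 - 16) - 18 ≡ 40. → (16, 40)
add Q: (16, 40) + (32, 40). λ = (40 - 40)/(32 - 16) ≡ 0/16 mod 41. 16⁻¹ ≡ 18 (mod 41) since 16·18 = 288 ≡ 1, so λ ≡ 0.
  x = λ² - 16 - 32 = 0 - 48 ≡ 34; y = λ·(16 - 34) - 40 ≡ 1. → (34, 1)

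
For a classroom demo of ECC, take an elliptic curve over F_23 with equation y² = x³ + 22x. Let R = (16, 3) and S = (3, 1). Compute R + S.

(16, 20)

(16, 3) + (3, 1). λ = (1 - 3)/(3 - 16) ≡ 21/10 mod 23. 10⁻¹ ≡ 7 (mod 23) since 10·7 = 70 ≡ 1, so λ ≡ 9.
  x = λ² - 16 - 3 = 81 - 19 ≡ 16; y = λ·(16 - 16) - 3 ≡ 20. → (16, 20)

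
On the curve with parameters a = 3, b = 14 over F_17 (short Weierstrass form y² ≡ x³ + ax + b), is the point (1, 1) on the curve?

y² = 1² ≡ 1; x³ + 3x + 14 = 18 ≡ 1 (mod 17). 1 = 1.

yes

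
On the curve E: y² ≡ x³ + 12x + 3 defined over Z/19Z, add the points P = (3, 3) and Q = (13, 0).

(3, 3) + (13, 0). λ = (0 - 3)/(13 - 3) ≡ 16/10 mod 19. 10⁻¹ ≡ 2 (mod 19), so λ ≡ 13.
  x = λ² - 3 - 13 = 169 - 16 ≡ 1; y = λ·(3 - 1) - 3 ≡ 4. → (1, 4)

(1, 4)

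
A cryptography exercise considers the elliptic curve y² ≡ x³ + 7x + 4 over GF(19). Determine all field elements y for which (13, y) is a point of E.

x³ + 7x + 4 = 2292 ≡ 12 (mod 19).
12 is a non-residue mod 19; no y exists.

none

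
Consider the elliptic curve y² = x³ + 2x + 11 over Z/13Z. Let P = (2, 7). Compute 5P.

(1, 1)

Repeated addition: build up to 5P.
2P: tangent at (2, 7): λ = (3·2² + 2)/(2·7) ≡ 1/1. 1⁻¹ ≡ 1 (mod 13) since 1·1 = 1 ≡ 1, so λ ≡ 1·1 ≡ 1.
  x = λ² - 2 - 2 = 1 - 4 ≡ 10; y = λ·(2 - 10) - 7 ≡ 11. → (10, 11)
3P: (10, 11) + (2, 7). λ = (7 - 11)/(2 - 10) ≡ 9/5 mod 13. 5⁻¹ ≡ 8 (mod 13), so λ ≡ 7.
  x = λ² - 10 - 2 = 49 - 12 ≡ 11; y = λ·(10 - 11) - 11 ≡ 8. → (11, 8)
4P: (11, 8) + (2, 7). λ = (7 - 8)/(2 - 11) ≡ 12/4 mod 13. 4⁻¹ ≡ 10 (mod 13), so λ ≡ 3.
  x = λ² - 11 - 2 = 9 - 13 ≡ 9; y = λ·(11 - 9) - 8 ≡ 11. → (9, 11)
5P: (9, 11) + (2, 7). λ = (7 - 11)/(2 - 9) ≡ 9/6 mod 13. 6⁻¹ ≡ 11 (mod 13) since 6·11 = 66 ≡ 1, so λ ≡ 8.
  x = λ² - 9 - 2 = 64 - 11 ≡ 1; y = λ·(9 - 1) - 11 ≡ 1. → (1, 1)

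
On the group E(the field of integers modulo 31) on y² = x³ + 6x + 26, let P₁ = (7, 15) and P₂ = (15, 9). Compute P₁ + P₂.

(7, 15) + (15, 9). λ = (9 - 15)/(15 - 7) ≡ 25/8 mod 31. 8⁻¹ ≡ 4 (mod 31), so λ ≡ 7.
  x = λ² - 7 - 15 = 49 - 22 ≡ 27; y = λ·(7 - 27) - 15 ≡ 0. → (27, 0)

(27, 0)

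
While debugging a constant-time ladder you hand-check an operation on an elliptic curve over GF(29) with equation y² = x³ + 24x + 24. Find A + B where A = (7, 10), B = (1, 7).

(14, 1)

(7, 10) + (1, 7). λ = (7 - 10)/(1 - 7) ≡ 26/23 mod 29. 23⁻¹ ≡ 24 (mod 29), so λ ≡ 15.
  x = λ² - 7 - 1 = 225 - 8 ≡ 14; y = λ·(7 - 14) - 10 ≡ 1. → (14, 1)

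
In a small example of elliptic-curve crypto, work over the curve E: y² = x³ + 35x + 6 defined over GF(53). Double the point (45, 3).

tangent at (45, 3): λ = (3·45² + 35)/(2·3) ≡ 15/6. 6⁻¹ ≡ 9 (mod 53), so λ ≡ 15·9 ≡ 29.
  x = λ² - 45 - 45 = 841 - 90 ≡ 9; y = λ·(45 - 9) - 3 ≡ 34. → (9, 34)

(9, 34)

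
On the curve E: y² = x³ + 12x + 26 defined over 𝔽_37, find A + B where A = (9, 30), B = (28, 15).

(12, 23)

(9, 30) + (28, 15). λ = (15 - 30)/(28 - 9) ≡ 22/19 mod 37. 19⁻¹ ≡ 2 (mod 37), so λ ≡ 7.
  x = λ² - 9 - 28 = 49 - 37 ≡ 12; y = λ·(9 - 12) - 30 ≡ 23. → (12, 23)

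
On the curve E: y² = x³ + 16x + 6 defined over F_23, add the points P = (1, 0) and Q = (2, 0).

(1, 0) + (2, 0). λ = (0 - 0)/(2 - 1) ≡ 0/1 mod 23. 1⁻¹ ≡ 1 (mod 23), so λ ≡ 0.
  x = λ² - 1 - 2 = 0 - 3 ≡ 20; y = λ·(1 - 20) - 0 ≡ 0. → (20, 0)

(20, 0)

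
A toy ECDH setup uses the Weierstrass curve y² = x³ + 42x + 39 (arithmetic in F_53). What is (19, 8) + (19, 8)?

(52, 7)

tangent at (19, 8): λ = (3·19² + 42)/(2·8) ≡ 12/16. 16⁻¹ ≡ 10 (mod 53), so λ ≡ 12·10 ≡ 14.
  x = λ² - 19 - 19 = 196 - 38 ≡ 52; y = λ·(19 - 52) - 8 ≡ 7. → (52, 7)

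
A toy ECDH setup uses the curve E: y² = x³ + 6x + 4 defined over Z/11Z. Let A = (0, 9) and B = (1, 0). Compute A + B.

(3, 7)

(0, 9) + (1, 0). λ = (0 - 9)/(1 - 0) ≡ 2/1 mod 11. 1⁻¹ ≡ 1 (mod 11) since 1·1 = 1 ≡ 1, so λ ≡ 2.
  x = λ² - 0 - 1 = 4 - 1 ≡ 3; y = λ·(0 - 3) - 9 ≡ 7. → (3, 7)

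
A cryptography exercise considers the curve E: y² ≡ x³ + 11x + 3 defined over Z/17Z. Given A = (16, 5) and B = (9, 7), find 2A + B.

First 2A:
Repeated addition: build up to 2A.
2A: tangent at (16, 5): λ = (3·16² + 11)/(2·5) ≡ 14/10. 10⁻¹ ≡ 12 (mod 17), so λ ≡ 14·12 ≡ 15.
  x = λ² - 16 - 16 = 225 - 32 ≡ 6; y = λ·(16 - 6) - 5 ≡ 9. → (6, 9)
2A = (6, 9).
Finally 2A + B:
(6, 9) + (9, 7). λ = (7 - 9)/(9 - 6) ≡ 15/3 mod 17. 3⁻¹ ≡ 6 (mod 17), so λ ≡ 5.
  x = λ² - 6 - 9 = 25 - 15 ≡ 10; y = λ·(6 - 10) - 9 ≡ 5. → (10, 5)

(10, 5)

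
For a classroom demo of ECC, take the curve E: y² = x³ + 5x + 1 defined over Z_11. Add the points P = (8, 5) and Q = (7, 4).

(8, 6)

(8, 5) + (7, 4). λ = (4 - 5)/(7 - 8) ≡ 10/10 mod 11. 10⁻¹ ≡ 10 (mod 11) since 10·10 = 100 ≡ 1, so λ ≡ 1.
  x = λ² - 8 - 7 = 1 - 15 ≡ 8; y = λ·(8 - 8) - 5 ≡ 6. → (8, 6)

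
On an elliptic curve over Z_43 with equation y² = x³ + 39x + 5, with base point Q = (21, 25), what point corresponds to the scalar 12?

(34, 0)

Double-and-add on 12 = (1100)₂. Start with Q = (21, 25) for the leading 1-bit.
double: tangent at (21, 25): λ = (3·21² + 39)/(2·25) ≡ 29/7. 7⁻¹ ≡ 37 (mod 43) since 7·37 = 259 ≡ 1, so λ ≡ 29·37 ≡ 41.
  x = λ² - 21 - 21 = 1681 - 42 ≡ 5; y = λ·(21 - 5) - 25 ≡ 29. → (5, 29)
add Q: (5, 29) + (21, 25). λ = (25 - 29)/(21 - 5) ≡ 39/16 mod 43. 16⁻¹ ≡ 35 (mod 43) since 16·35 = 560 ≡ 1, so λ ≡ 32.
  x = λ² - 5 - 21 = 1024 - 26 ≡ 9; y = λ·(5 - 9) - 29 ≡ 15. → (9, 15)
double: tangent at (9, 15): λ = (3·9² + 39)/(2·15) ≡ 24/30. 30⁻¹ ≡ 33 (mod 43), so λ ≡ 24·33 ≡ 18.
  x = λ² - 9 - 9 = 324 - 18 ≡ 5; y = λ·(9 - 5) - 15 ≡ 14. → (5, 14)
double: tangent at (5, 14): λ = (3·5² + 39)/(2·14) ≡ 28/28. 28⁻¹ ≡ 20 (mod 43), so λ ≡ 28·20 ≡ 1.
  x = λ² - 5 - 5 = 1 - 10 ≡ 34; y = λ·(5 - 34) - 14 ≡ 0. → (34, 0)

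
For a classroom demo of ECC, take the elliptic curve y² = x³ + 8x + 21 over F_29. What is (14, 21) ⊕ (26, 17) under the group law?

(2, 4)

(14, 21) + (26, 17). λ = (17 - 21)/(26 - 14) ≡ 25/12 mod 29. 12⁻¹ ≡ 17 (mod 29), so λ ≡ 19.
  x = λ² - 14 - 26 = 361 - 40 ≡ 2; y = λ·(14 - 2) - 21 ≡ 4. → (2, 4)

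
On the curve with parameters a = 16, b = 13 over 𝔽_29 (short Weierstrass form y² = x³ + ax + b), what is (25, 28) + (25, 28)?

(17, 6)

tangent at (25, 28): λ = (3·25² + 16)/(2·28) ≡ 6/27. 27⁻¹ ≡ 14 (mod 29), so λ ≡ 6·14 ≡ 26.
  x = λ² - 25 - 25 = 676 - 50 ≡ 17; y = λ·(25 - 17) - 28 ≡ 6. → (17, 6)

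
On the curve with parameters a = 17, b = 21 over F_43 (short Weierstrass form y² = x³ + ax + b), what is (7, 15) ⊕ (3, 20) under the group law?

(7, 15) + (3, 20). λ = (20 - 15)/(3 - 7) ≡ 5/39 mod 43. 39⁻¹ ≡ 32 (mod 43), so λ ≡ 31.
  x = λ² - 7 - 3 = 961 - 10 ≡ 5; y = λ·(7 - 5) - 15 ≡ 4. → (5, 4)

(5, 4)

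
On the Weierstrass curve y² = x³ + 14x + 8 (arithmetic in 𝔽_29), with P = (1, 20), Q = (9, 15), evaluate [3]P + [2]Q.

O

First 3P:
Repeated addition: build up to 3P.
2P: tangent at (1, 20): λ = (3·1² + 14)/(2·20) ≡ 17/11. 11⁻¹ ≡ 8 (mod 29), so λ ≡ 17·8 ≡ 20.
  x = λ² - 1 - 1 = 400 - 2 ≡ 21; y = λ·(1 - 21) - 20 ≡ 15. → (21, 15)
3P: (21, 15) + (1, 20). λ = (20 - 15)/(1 - 21) ≡ 5/9 mod 29. 9⁻¹ ≡ 13 (mod 29) since 9·13 = 117 ≡ 1, so λ ≡ 7.
  x = λ² - 21 - 1 = 49 - 22 ≡ 27; y = λ·(21 - 27) - 15 ≡ 1. → (27, 1)
3P = (27, 1).
Next 2Q:
Repeated addition: build up to 2Q.
2Q: tangent at (9, 15): λ = (3·9² + 14)/(2·15) ≡ 25/1. 1⁻¹ ≡ 1 (mod 29), so λ ≡ 25·1 ≡ 25.
  x = λ² - 9 - 9 = 625 - 18 ≡ 27; y = λ·(9 - 27) - 15 ≡ 28. → (27, 28)
2Q = (27, 28).
Finally 3P + 2Q:
(27, 1) + (27, 28): same x and y₁ ≡ -y₂, so the sum is ∞.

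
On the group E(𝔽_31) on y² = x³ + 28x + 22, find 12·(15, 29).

Write Q = (15, 29).
Repeated addition: build up to 12Q.
2Q: tangent at (15, 29): λ = (3·15² + 28)/(2·29) ≡ 21/27. 27⁻¹ ≡ 23 (mod 31) since 27·23 = 621 ≡ 1, so λ ≡ 21·23 ≡ 18.
  x = λ² - 15 - 15 = 324 - 30 ≡ 15; y = λ·(15 - 15) - 29 ≡ 2. → (15, 2)
3Q: (15, 2) + (15, 29): same x and y₁ ≡ -y₂, so the sum is O.
4Q: O + (15, 29) = (15, 29) (identity).
5Q: tangent at (15, 29): λ = (3·15² + 28)/(2·29) ≡ 21/27. 27⁻¹ ≡ 23 (mod 31) since 27·23 = 621 ≡ 1, so λ ≡ 21·23 ≡ 18.
  x = λ² - 15 - 15 = 324 - 30 ≡ 15; y = λ·(15 - 15) - 29 ≡ 2. → (15, 2)
6Q: (15, 2) + (15, 29): same x and y₁ ≡ -y₂, so the sum is O.
7Q: O + (15, 29) = (15, 29) (identity).
8Q: tangent at (15, 29): λ = (3·15² + 28)/(2·29) ≡ 21/27. 27⁻¹ ≡ 23 (mod 31), so λ ≡ 21·23 ≡ 18.
  x = λ² - 15 - 15 = 324 - 30 ≡ 15; y = λ·(15 - 15) - 29 ≡ 2. → (15, 2)
9Q: (15, 2) + (15, 29): same x and y₁ ≡ -y₂, so the sum is O.
10Q: O + (15, 29) = (15, 29) (identity).
11Q: tangent at (15, 29): λ = (3·15² + 28)/(2·29) ≡ 21/27. 27⁻¹ ≡ 23 (mod 31), so λ ≡ 21·23 ≡ 18.
  x = λ² - 15 - 15 = 324 - 30 ≡ 15; y = λ·(15 - 15) - 29 ≡ 2. → (15, 2)
12Q: (15, 2) + (15, 29): same x and y₁ ≡ -y₂, so the sum is O.

O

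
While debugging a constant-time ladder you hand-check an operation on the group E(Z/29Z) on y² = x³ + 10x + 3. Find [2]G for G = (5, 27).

(12, 13)

tangent at (5, 27): λ = (3·5² + 10)/(2·27) ≡ 27/25. 25⁻¹ ≡ 7 (mod 29) since 25·7 = 175 ≡ 1, so λ ≡ 27·7 ≡ 15.
  x = λ² - 5 - 5 = 225 - 10 ≡ 12; y = λ·(5 - 12) - 27 ≡ 13. → (12, 13)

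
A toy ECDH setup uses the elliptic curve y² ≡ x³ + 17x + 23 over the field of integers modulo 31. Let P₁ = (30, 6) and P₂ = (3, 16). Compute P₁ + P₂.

(12, 8)

(30, 6) + (3, 16). λ = (16 - 6)/(3 - 30) ≡ 10/4 mod 31. 4⁻¹ ≡ 8 (mod 31) since 4·8 = 32 ≡ 1, so λ ≡ 18.
  x = λ² - 30 - 3 = 324 - 33 ≡ 12; y = λ·(30 - 12) - 6 ≡ 8. → (12, 8)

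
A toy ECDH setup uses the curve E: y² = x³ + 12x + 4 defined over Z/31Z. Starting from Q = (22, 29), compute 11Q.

Double-and-add on 11 = (1011)₂. Start with Q = (22, 29) for the leading 1-bit.
double: tangent at (22, 29): λ = (3·22² + 12)/(2·29) ≡ 7/27. 27⁻¹ ≡ 23 (mod 31), so λ ≡ 7·23 ≡ 6.
  x = λ² - 22 - 22 = 36 - 44 ≡ 23; y = λ·(22 - 23) - 29 ≡ 27. → (23, 27)
double: tangent at (23, 27): λ = (3·23² + 12)/(2·27) ≡ 18/23. 23⁻¹ ≡ 27 (mod 31), so λ ≡ 18·27 ≡ 21.
  x = λ² - 23 - 23 = 441 - 46 ≡ 23; y = λ·(23 - 23) - 27 ≡ 4. → (23, 4)
add Q: (23, 4) + (22, 29). λ = (29 - 4)/(22 - 23) ≡ 25/30 mod 31. 30⁻¹ ≡ 30 (mod 31) since 30·30 = 900 ≡ 1, so λ ≡ 6.
  x = λ² - 23 - 22 = 36 - 45 ≡ 22; y = λ·(23 - 22) - 4 ≡ 2. → (22, 2)
double: tangent at (22, 2): λ = (3·22² + 12)/(2·2) ≡ 7/4. 4⁻¹ ≡ 8 (mod 31), so λ ≡ 7·8 ≡ 25.
  x = λ² - 22 - 22 = 625 - 44 ≡ 23; y = λ·(22 - 23) - 2 ≡ 4. → (23, 4)
add Q: (23, 4) + (22, 29). λ = (29 - 4)/(22 - 23) ≡ 25/30 mod 31. 30⁻¹ ≡ 30 (mod 31), so λ ≡ 6.
  x = λ² - 23 - 22 = 36 - 45 ≡ 22; y = λ·(23 - 22) - 4 ≡ 2. → (22, 2)

(22, 2)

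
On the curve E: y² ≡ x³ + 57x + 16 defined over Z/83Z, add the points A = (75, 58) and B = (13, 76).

(75, 58) + (13, 76). λ = (76 - 58)/(13 - 75) ≡ 18/21 mod 83. 21⁻¹ ≡ 4 (mod 83), so λ ≡ 72.
  x = λ² - 75 - 13 = 5184 - 88 ≡ 33; y = λ·(75 - 33) - 58 ≡ 61. → (33, 61)

(33, 61)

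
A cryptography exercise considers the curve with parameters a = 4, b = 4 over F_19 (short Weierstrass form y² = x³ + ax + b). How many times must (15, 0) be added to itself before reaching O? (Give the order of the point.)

2

2P: (15, 0) + (15, 0): same x and y₁ ≡ -y₂, so the sum is O.
2P = O, so the order is 2.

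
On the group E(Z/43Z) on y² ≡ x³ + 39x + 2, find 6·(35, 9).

Write P = (35, 9).
Repeated addition: build up to 6P.
2P: tangent at (35, 9): λ = (3·35² + 39)/(2·9) ≡ 16/18. 18⁻¹ ≡ 12 (mod 43), so λ ≡ 16·12 ≡ 20.
  x = λ² - 35 - 35 = 400 - 70 ≡ 29; y = λ·(35 - 29) - 9 ≡ 25. → (29, 25)
3P: (29, 25) + (35, 9). λ = (9 - 25)/(35 - 29) ≡ 27/6 mod 43. 6⁻¹ ≡ 36 (mod 43), so λ ≡ 26.
  x = λ² - 29 - 35 = 676 - 64 ≡ 10; y = λ·(29 - 10) - 25 ≡ 39. → (10, 39)
4P: (10, 39) + (35, 9). λ = (9 - 39)/(35 - 10) ≡ 13/25 mod 43. 25⁻¹ ≡ 31 (mod 43), so λ ≡ 16.
  x = λ² - 10 - 35 = 256 - 45 ≡ 39; y = λ·(10 - 39) - 39 ≡ 13. → (39, 13)
5P: (39, 13) + (35, 9). λ = (9 - 13)/(35 - 39) ≡ 39/39 mod 43. 39⁻¹ ≡ 32 (mod 43), so λ ≡ 1.
  x = λ² - 39 - 35 = 1 - 74 ≡ 13; y = λ·(39 - 13) - 13 ≡ 13. → (13, 13)
6P: (13, 13) + (35, 9). λ = (9 - 13)/(35 - 13) ≡ 39/22 mod 43. 22⁻¹ ≡ 2 (mod 43), so λ ≡ 35.
  x = λ² - 13 - 35 = 1225 - 48 ≡ 16; y = λ·(13 - 16) - 13 ≡ 11. → (16, 11)

(16, 11)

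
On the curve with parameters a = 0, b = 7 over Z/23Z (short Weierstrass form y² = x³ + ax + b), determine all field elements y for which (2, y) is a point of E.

none

x³ + 0x + 7 = 15 ≡ 15 (mod 23).
15 is a non-residue mod 23; no y exists.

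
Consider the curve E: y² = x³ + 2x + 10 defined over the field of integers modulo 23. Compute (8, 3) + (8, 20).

O

The two points share x = 8 and their y-coordinates satisfy 3 + 20 ≡ 0 (mod 23), so they are inverses. Their sum is O.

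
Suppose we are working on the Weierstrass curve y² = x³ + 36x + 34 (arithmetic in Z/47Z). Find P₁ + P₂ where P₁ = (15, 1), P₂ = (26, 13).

(15, 1) + (26, 13). λ = (13 - 1)/(26 - 15) ≡ 12/11 mod 47. 11⁻¹ ≡ 30 (mod 47), so λ ≡ 31.
  x = λ² - 15 - 26 = 961 - 41 ≡ 27; y = λ·(15 - 27) - 1 ≡ 3. → (27, 3)

(27, 3)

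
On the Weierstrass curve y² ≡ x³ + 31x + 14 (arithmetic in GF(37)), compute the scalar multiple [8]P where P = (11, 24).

Double-and-add on 8 = (1000)₂. Start with P = (11, 24) for the leading 1-bit.
double: tangent at (11, 24): λ = (3·11² + 31)/(2·24) ≡ 24/11. 11⁻¹ ≡ 27 (mod 37), so λ ≡ 24·27 ≡ 19.
  x = λ² - 11 - 11 = 361 - 22 ≡ 6; y = λ·(11 - 6) - 24 ≡ 34. → (6, 34)
double: tangent at (6, 34): λ = (3·6² + 31)/(2·34) ≡ 28/31. 31⁻¹ ≡ 6 (mod 37), so λ ≡ 28·6 ≡ 20.
  x = λ² - 6 - 6 = 400 - 12 ≡ 18; y = λ·(6 - 18) - 34 ≡ 22. → (18, 22)
double: tangent at (18, 22): λ = (3·18² + 31)/(2·22) ≡ 4/7. 7⁻¹ ≡ 16 (mod 37), so λ ≡ 4·16 ≡ 27.
  x = λ² - 18 - 18 = 729 - 36 ≡ 27; y = λ·(18 - 27) - 22 ≡ 31. → (27, 31)

(27, 31)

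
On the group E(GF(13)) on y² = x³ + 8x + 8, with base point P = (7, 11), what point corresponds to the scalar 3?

(8, 8)

Repeated addition: build up to 3P.
2P: tangent at (7, 11): λ = (3·7² + 8)/(2·11) ≡ 12/9. 9⁻¹ ≡ 3 (mod 13), so λ ≡ 12·3 ≡ 10.
  x = λ² - 7 - 7 = 100 - 14 ≡ 8; y = λ·(7 - 8) - 11 ≡ 5. → (8, 5)
3P: (8, 5) + (7, 11). λ = (11 - 5)/(7 - 8) ≡ 6/12 mod 13. 12⁻¹ ≡ 12 (mod 13) since 12·12 = 144 ≡ 1, so λ ≡ 7.
  x = λ² - 8 - 7 = 49 - 15 ≡ 8; y = λ·(8 - 8) - 5 ≡ 8. → (8, 8)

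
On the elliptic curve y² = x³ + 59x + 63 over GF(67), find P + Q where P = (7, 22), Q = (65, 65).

(7, 22) + (65, 65). λ = (65 - 22)/(65 - 7) ≡ 43/58 mod 67. 58⁻¹ ≡ 52 (mod 67) since 58·52 = 3016 ≡ 1, so λ ≡ 25.
  x = λ² - 7 - 65 = 625 - 72 ≡ 17; y = λ·(7 - 17) - 22 ≡ 63. → (17, 63)

(17, 63)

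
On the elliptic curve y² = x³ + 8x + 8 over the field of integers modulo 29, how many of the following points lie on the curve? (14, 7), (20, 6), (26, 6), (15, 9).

1

(14, 7): 7² ≡ 20, rhs ≡ 22 → off.
(20, 6): 6² ≡ 7, rhs ≡ 19 → off.
(26, 6): 6² ≡ 7, rhs ≡ 15 → off.
(15, 9): 9² ≡ 23, rhs ≡ 23 → on.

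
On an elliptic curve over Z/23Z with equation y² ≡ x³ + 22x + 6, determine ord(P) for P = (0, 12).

11

2P: tangent at (0, 12): λ = (3·0² + 22)/(2·12) ≡ 22/1. 1⁻¹ ≡ 1 (mod 23), so λ ≡ 22·1 ≡ 22.
  x = λ² - 0 - 0 = 484 - 0 ≡ 1; y = λ·(0 - 1) - 12 ≡ 12. → (1, 12)
3P: (1, 12) + (0, 12). λ = (12 - 12)/(0 - 1) ≡ 0/22 mod 23. 22⁻¹ ≡ 22 (mod 23), so λ ≡ 0.
  x = λ² - 1 - 0 = 0 - 1 ≡ 22; y = λ·(1 - 22) - 12 ≡ 11. → (22, 11)
4P: (22, 11) + (0, 12). λ = (12 - 11)/(0 - 22) ≡ 1/1 mod 23. 1⁻¹ ≡ 1 (mod 23) since 1·1 = 1 ≡ 1, so λ ≡ 1.
  x = λ² - 22 - 0 = 1 - 22 ≡ 2; y = λ·(22 - 2) - 11 ≡ 9. → (2, 9)
5P: (2, 9) + (0, 12). λ = (12 - 9)/(0 - 2) ≡ 3/21 mod 23. 21⁻¹ ≡ 11 (mod 23) since 21·11 = 231 ≡ 1, so λ ≡ 10.
  x = λ² - 2 - 0 = 100 - 2 ≡ 6; y = λ·(2 - 6) - 9 ≡ 20. → (6, 20)
6P: (6, 20) + (0, 12). λ = (12 - 20)/(0 - 6) ≡ 15/17 mod 23. 17⁻¹ ≡ 19 (mod 23), so λ ≡ 9.
  x = λ² - 6 - 0 = 81 - 6 ≡ 6; y = λ·(6 - 6) - 20 ≡ 3. → (6, 3)
7P: (6, 3) + (0, 12). λ = (12 - 3)/(0 - 6) ≡ 9/17 mod 23. 17⁻¹ ≡ 19 (mod 23), so λ ≡ 10.
  x = λ² - 6 - 0 = 100 - 6 ≡ 2; y = λ·(6 - 2) - 3 ≡ 14. → (2, 14)
8P: (2, 14) + (0, 12). λ = (12 - 14)/(0 - 2) ≡ 21/21 mod 23. 21⁻¹ ≡ 11 (mod 23) since 21·11 = 231 ≡ 1, so λ ≡ 1.
  x = λ² - 2 - 0 = 1 - 2 ≡ 22; y = λ·(2 - 22) - 14 ≡ 12. → (22, 12)
9P: (22, 12) + (0, 12). λ = (12 - 12)/(0 - 22) ≡ 0/1 mod 23. 1⁻¹ ≡ 1 (mod 23) since 1·1 = 1 ≡ 1, so λ ≡ 0.
  x = λ² - 22 - 0 = 0 - 22 ≡ 1; y = λ·(22 - 1) - 12 ≡ 11. → (1, 11)
10P: (1, 11) + (0, 12). λ = (12 - 11)/(0 - 1) ≡ 1/22 mod 23. 22⁻¹ ≡ 22 (mod 23) since 22·22 = 484 ≡ 1, so λ ≡ 22.
  x = λ² - 1 - 0 = 484 - 1 ≡ 0; y = λ·(1 - 0) - 11 ≡ 11. → (0, 11)
11P: (0, 11) + (0, 12): same x and y₁ ≡ -y₂, so the sum is 𝒪.
11P = 𝒪, so the order is 11.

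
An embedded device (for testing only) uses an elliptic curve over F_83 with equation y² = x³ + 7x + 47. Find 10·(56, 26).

(35, 16)

Write G = (56, 26).
Double-and-add on 10 = (1010)₂. Start with G = (56, 26) for the leading 1-bit.
double: tangent at (56, 26): λ = (3·56² + 7)/(2·26) ≡ 36/52. 52⁻¹ ≡ 8 (mod 83), so λ ≡ 36·8 ≡ 39.
  x = λ² - 56 - 56 = 1521 - 112 ≡ 81; y = λ·(56 - 81) - 26 ≡ 78. → (81, 78)
double: tangent at (81, 78): λ = (3·81² + 7)/(2·78) ≡ 19/73. 73⁻¹ ≡ 58 (mod 83), so λ ≡ 19·58 ≡ 23.
  x = λ² - 81 - 81 = 529 - 162 ≡ 35; y = λ·(81 - 35) - 78 ≡ 67. → (35, 67)
add G: (35, 67) + (56, 26). λ = (26 - 67)/(56 - 35) ≡ 42/21 mod 83. 21⁻¹ ≡ 4 (mod 83), so λ ≡ 2.
  x = λ² - 35 - 56 = 4 - 91 ≡ 79; y = λ·(35 - 79) - 67 ≡ 11. → (79, 11)
double: tangent at (79, 11): λ = (3·79² + 7)/(2·11) ≡ 55/22. 22⁻¹ ≡ 34 (mod 83), so λ ≡ 55·34 ≡ 44.
  x = λ² - 79 - 79 = 1936 - 158 ≡ 35; y = λ·(79 - 35) - 11 ≡ 16. → (35, 16)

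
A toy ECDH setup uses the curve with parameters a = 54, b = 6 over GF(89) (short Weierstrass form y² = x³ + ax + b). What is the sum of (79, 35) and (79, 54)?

The two points share x = 79 and their y-coordinates satisfy 35 + 54 ≡ 0 (mod 89), so they are inverses. Their sum is the point at infinity.

O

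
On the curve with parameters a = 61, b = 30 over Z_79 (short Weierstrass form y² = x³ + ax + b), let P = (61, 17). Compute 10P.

Repeated addition: build up to 10P.
2P: tangent at (61, 17): λ = (3·61² + 61)/(2·17) ≡ 6/34. 34⁻¹ ≡ 7 (mod 79) since 34·7 = 238 ≡ 1, so λ ≡ 6·7 ≡ 42.
  x = λ² - 61 - 61 = 1764 - 122 ≡ 62; y = λ·(61 - 62) - 17 ≡ 20. → (62, 20)
3P: (62, 20) + (61, 17). λ = (17 - 20)/(61 - 62) ≡ 76/78 mod 79. 78⁻¹ ≡ 78 (mod 79) since 78·78 = 6084 ≡ 1, so λ ≡ 3.
  x = λ² - 62 - 61 = 9 - 123 ≡ 44; y = λ·(62 - 44) - 20 ≡ 34. → (44, 34)
4P: (44, 34) + (61, 17). λ = (17 - 34)/(61 - 44) ≡ 62/17 mod 79. 17⁻¹ ≡ 14 (mod 79) since 17·14 = 238 ≡ 1, so λ ≡ 78.
  x = λ² - 44 - 61 = 6084 - 105 ≡ 54; y = λ·(44 - 54) - 34 ≡ 55. → (54, 55)
5P: (54, 55) + (61, 17). λ = (17 - 55)/(61 - 54) ≡ 41/7 mod 79. 7⁻¹ ≡ 34 (mod 79), so λ ≡ 51.
  x = λ² - 54 - 61 = 2601 - 115 ≡ 37; y = λ·(54 - 37) - 55 ≡ 22. → (37, 22)
6P: (37, 22) + (61, 17). λ = (17 - 22)/(61 - 37) ≡ 74/24 mod 79. 24⁻¹ ≡ 56 (mod 79) since 24·56 = 1344 ≡ 1, so λ ≡ 36.
  x = λ² - 37 - 61 = 1296 - 98 ≡ 13; y = λ·(37 - 13) - 22 ≡ 52. → (13, 52)
7P: (13, 52) + (61, 17). λ = (17 - 52)/(61 - 13) ≡ 44/48 mod 79. 48⁻¹ ≡ 28 (mod 79), so λ ≡ 47.
  x = λ² - 13 - 61 = 2209 - 74 ≡ 2; y = λ·(13 - 2) - 52 ≡ 70. → (2, 70)
8P: (2, 70) + (61, 17). λ = (17 - 70)/(61 - 2) ≡ 26/59 mod 79. 59⁻¹ ≡ 75 (mod 79), so λ ≡ 54.
  x = λ² - 2 - 61 = 2916 - 63 ≡ 9; y = λ·(2 - 9) - 70 ≡ 26. → (9, 26)
9P: (9, 26) + (61, 17). λ = (17 - 26)/(61 - 9) ≡ 70/52 mod 79. 52⁻¹ ≡ 38 (mod 79), so λ ≡ 53.
  x = λ² - 9 - 61 = 2809 - 70 ≡ 53; y = λ·(9 - 53) - 26 ≡ 12. → (53, 12)
10P: (53, 12) + (61, 17). λ = (17 - 12)/(61 - 53) ≡ 5/8 mod 79. 8⁻¹ ≡ 10 (mod 79) since 8·10 = 80 ≡ 1, so λ ≡ 50.
  x = λ² - 53 - 61 = 2500 - 114 ≡ 16; y = λ·(53 - 16) - 12 ≡ 21. → (16, 21)

(16, 21)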